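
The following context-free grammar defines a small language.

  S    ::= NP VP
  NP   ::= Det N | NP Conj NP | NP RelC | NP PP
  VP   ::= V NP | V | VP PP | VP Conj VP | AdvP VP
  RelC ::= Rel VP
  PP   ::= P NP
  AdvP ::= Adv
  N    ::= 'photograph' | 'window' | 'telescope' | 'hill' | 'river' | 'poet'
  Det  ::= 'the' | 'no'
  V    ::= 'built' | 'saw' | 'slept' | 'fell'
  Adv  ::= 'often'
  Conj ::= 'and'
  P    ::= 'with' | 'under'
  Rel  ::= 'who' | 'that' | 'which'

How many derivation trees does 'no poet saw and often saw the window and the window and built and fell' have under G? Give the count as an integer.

9

Two of the 9 distinct bracketings:
[S [NP [Det no] [N poet]] [VP [VP [V saw]] [Conj and] [VP [VP [AdvP [Adv often]] [VP [V saw] [NP [NP [Det the] [N window]] [Conj and] [NP [Det the] [N window]]]]] [Conj and] [VP [VP [V built]] [Conj and] [VP [V fell]]]]]]
[S [NP [Det no] [N poet]] [VP [VP [V saw]] [Conj and] [VP [VP [VP [AdvP [Adv often]] [VP [V saw] [NP [NP [Det the] [N window]] [Conj and] [NP [Det the] [N window]]]]] [Conj and] [VP [V built]]] [Conj and] [VP [V fell]]]]]
The trees differ in how a recursive rule is bracketed over the same span.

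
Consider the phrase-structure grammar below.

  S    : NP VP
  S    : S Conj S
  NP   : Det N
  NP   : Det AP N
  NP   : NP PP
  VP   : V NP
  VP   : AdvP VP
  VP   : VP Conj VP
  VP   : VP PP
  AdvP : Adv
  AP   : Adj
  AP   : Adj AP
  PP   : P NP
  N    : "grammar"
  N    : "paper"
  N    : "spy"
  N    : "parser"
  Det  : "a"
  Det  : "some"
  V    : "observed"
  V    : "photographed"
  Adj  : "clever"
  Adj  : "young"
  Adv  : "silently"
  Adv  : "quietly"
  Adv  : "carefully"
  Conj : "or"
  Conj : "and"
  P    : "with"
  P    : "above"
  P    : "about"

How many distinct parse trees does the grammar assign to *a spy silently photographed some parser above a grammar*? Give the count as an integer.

3

Two of the 3 distinct bracketings:
[S [NP [Det a] [N spy]] [VP [AdvP [Adv silently]] [VP [V photographed] [NP [NP [Det some] [N parser]] [PP [P above] [NP [Det a] [N grammar]]]]]]]
[S [NP [Det a] [N spy]] [VP [AdvP [Adv silently]] [VP [VP [V photographed] [NP [Det some] [N parser]]] [PP [P above] [NP [Det a] [N grammar]]]]]]
The difference turns on whether NP → NP PP is used at the relevant span, versus an alternative expansion of NP.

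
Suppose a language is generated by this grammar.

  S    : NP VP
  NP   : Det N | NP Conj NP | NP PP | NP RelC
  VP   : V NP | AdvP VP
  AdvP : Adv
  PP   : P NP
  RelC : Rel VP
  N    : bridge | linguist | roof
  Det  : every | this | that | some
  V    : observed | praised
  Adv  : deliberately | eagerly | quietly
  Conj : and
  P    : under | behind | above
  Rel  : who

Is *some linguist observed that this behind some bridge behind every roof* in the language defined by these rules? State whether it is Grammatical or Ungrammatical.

A Det word can never sit immediately before a Det word in any string this grammar generates, so the substring 'that this' rules out a derivation.

Ungrammatical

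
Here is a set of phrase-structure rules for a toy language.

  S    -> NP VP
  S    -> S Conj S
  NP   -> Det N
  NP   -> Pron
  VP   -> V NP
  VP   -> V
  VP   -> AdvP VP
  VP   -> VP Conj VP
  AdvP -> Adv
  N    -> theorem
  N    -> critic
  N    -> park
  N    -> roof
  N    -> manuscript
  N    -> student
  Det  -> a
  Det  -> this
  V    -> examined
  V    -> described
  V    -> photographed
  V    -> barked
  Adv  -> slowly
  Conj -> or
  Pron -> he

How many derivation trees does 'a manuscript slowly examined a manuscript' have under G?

[S [NP [Det a] [N manuscript]] [VP [AdvP [Adv slowly]] [VP [V examined] [NP [Det a] [N manuscript]]]]]
No rule offers an alternative attachment or grouping for any span, so this is the only derivation.

1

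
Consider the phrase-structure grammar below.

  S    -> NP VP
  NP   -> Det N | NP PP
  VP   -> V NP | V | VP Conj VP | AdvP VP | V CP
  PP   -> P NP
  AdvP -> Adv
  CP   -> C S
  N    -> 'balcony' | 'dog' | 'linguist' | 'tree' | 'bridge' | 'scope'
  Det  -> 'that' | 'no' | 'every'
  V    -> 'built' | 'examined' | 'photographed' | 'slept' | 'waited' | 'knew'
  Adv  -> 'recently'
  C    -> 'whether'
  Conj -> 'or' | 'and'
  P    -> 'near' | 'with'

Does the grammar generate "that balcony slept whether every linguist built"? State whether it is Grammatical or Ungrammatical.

Grammatical

[S [NP [Det that] [N balcony]] [VP [V slept] [CP [C whether] [S [NP [Det every] [N linguist]] [VP [V built]]]]]]
Every word is introduced by a lexical rule and the phrasal rules combine the resulting categories into a single S.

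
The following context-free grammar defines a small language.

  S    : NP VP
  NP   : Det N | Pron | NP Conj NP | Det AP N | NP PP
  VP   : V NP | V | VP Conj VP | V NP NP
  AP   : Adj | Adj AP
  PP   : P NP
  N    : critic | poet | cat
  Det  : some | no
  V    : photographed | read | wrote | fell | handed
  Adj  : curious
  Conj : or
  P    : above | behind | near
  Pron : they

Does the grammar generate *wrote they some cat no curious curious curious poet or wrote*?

Ungrammatical

For S → NP VP, no prefix of the string parses as an NP.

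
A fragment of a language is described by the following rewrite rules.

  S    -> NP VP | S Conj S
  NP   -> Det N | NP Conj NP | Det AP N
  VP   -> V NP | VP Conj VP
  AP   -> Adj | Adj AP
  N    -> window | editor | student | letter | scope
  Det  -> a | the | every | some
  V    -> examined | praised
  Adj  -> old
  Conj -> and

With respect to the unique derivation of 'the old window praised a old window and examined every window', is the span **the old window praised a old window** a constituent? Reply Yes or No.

[S [NP [Det the] [AP [Adj old]] [N window]] [VP [VP [V praised] [NP [Det a] [AP [Adj old]] [N window]]] [Conj and] [VP [V examined] [NP [Det every] [N window]]]]]
The smallest constituent containing 'the old window praised a old window' is the S spanning 'the old window praised a old window and examined every window'; no single node in the tree dominates exactly the given words.

No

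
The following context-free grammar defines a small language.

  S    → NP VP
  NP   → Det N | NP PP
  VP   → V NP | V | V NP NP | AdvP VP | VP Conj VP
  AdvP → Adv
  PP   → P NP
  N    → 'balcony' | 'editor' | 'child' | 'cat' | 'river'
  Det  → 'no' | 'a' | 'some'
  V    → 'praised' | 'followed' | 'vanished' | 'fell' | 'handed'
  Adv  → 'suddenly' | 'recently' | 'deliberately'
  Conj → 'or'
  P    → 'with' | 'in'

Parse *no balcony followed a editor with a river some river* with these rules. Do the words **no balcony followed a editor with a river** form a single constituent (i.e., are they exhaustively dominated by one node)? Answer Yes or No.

No

[S [NP [Det no] [N balcony]] [VP [V followed] [NP [NP [Det a] [N editor]] [PP [P with] [NP [Det a] [N river]]]] [NP [Det some] [N river]]]]
The smallest constituent containing 'no balcony followed a editor with a river' is the S spanning 'no balcony followed a editor with a river some river'; no single node in the tree dominates exactly the given words.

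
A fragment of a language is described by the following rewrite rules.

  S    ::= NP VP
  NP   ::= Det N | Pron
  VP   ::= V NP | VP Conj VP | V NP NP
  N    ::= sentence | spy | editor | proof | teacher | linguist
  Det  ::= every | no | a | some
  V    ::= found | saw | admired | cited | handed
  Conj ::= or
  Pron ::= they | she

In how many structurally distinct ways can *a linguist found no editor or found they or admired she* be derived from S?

2

The two bracketings:
[S [NP [Det a] [N linguist]] [VP [VP [V found] [NP [Det no] [N editor]]] [Conj or] [VP [VP [V found] [NP [Pron they]]] [Conj or] [VP [V admired] [NP [Pron she]]]]]]
[S [NP [Det a] [N linguist]] [VP [VP [VP [V found] [NP [Det no] [N editor]]] [Conj or] [VP [V found] [NP [Pron they]]]] [Conj or] [VP [V admired] [NP [Pron she]]]]]
The trees differ in how a recursive rule is bracketed over the same span.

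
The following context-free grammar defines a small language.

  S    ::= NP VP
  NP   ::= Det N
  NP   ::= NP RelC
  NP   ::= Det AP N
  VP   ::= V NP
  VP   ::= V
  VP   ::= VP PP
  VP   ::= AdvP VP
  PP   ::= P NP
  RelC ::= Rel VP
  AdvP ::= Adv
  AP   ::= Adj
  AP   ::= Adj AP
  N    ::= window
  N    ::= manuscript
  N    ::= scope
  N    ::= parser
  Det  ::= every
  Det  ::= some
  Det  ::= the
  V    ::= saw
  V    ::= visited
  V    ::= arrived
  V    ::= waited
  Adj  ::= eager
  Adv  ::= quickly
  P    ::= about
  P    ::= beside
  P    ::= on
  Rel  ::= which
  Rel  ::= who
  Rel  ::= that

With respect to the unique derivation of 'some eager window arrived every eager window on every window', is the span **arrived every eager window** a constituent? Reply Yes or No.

[S [NP [Det some] [AP [Adj eager]] [N window]] [VP [VP [V arrived] [NP [Det every] [AP [Adj eager]] [N window]]] [PP [P on] [NP [Det every] [N window]]]]]
The words 'arrived every eager window' are exhaustively dominated by a single VP node (built by VP → V NP), so they form a constituent.

Yes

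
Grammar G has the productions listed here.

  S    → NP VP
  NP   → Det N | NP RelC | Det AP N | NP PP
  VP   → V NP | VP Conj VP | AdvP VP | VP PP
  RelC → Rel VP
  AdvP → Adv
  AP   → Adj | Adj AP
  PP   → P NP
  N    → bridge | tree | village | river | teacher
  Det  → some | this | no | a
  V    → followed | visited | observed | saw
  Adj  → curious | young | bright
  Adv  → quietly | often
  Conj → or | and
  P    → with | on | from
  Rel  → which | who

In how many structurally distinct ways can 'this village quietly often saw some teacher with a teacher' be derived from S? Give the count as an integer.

4

Two of the 4 distinct bracketings:
[S [NP [Det this] [N village]] [VP [AdvP [Adv quietly]] [VP [AdvP [Adv often]] [VP [V saw] [NP [NP [Det some] [N teacher]] [PP [P with] [NP [Det a] [N teacher]]]]]]]]
[S [NP [Det this] [N village]] [VP [AdvP [Adv quietly]] [VP [AdvP [Adv often]] [VP [VP [V saw] [NP [Det some] [N teacher]]] [PP [P with] [NP [Det a] [N teacher]]]]]]]
The difference turns on whether NP → NP PP is used at the relevant span, versus an alternative expansion of NP.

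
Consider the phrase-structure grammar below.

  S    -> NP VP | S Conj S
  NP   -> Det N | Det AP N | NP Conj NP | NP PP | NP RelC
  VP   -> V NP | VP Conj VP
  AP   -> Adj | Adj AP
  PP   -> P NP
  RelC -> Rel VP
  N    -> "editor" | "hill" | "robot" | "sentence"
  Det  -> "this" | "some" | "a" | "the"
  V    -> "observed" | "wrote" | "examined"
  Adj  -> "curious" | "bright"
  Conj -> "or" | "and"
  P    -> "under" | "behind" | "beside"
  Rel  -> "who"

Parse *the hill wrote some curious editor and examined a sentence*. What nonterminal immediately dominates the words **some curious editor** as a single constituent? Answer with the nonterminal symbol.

NP

[S [NP [Det the] [N hill]] [VP [VP [V wrote] [NP [Det some] [AP [Adj curious]] [N editor]]] [Conj and] [VP [V examined] [NP [Det a] [N sentence]]]]]
The span 'some curious editor' is the NP node built by NP → Det AP N.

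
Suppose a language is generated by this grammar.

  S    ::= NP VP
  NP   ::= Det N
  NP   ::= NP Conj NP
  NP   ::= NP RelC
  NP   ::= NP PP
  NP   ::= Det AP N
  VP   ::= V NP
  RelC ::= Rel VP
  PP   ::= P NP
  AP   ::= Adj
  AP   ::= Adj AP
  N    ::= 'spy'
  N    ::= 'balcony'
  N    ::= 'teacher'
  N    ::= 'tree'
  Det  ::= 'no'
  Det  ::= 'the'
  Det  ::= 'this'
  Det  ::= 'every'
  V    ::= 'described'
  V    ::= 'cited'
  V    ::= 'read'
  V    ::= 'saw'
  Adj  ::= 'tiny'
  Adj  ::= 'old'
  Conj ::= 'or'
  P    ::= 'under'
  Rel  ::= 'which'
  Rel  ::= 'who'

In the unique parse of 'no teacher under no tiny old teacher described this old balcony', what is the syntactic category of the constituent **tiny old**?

AP

[S [NP [NP [Det no] [N teacher]] [PP [P under] [NP [Det no] [AP [Adj tiny] [AP [Adj old]]] [N teacher]]]] [VP [V described] [NP [Det this] [AP [Adj old]] [N balcony]]]]
The span 'tiny old' is the AP node built by AP → Adj AP.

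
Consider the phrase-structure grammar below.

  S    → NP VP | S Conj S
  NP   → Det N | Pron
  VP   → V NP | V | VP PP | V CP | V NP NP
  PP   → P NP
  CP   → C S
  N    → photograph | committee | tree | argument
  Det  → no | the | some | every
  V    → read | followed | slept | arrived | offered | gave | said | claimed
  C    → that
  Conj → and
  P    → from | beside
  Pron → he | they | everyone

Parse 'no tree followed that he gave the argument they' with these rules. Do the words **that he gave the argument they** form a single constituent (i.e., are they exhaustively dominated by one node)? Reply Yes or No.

Yes

[S [NP [Det no] [N tree]] [VP [V followed] [CP [C that] [S [NP [Pron he]] [VP [V gave] [NP [Det the] [N argument]] [NP [Pron they]]]]]]]
The words 'that he gave the argument they' are exhaustively dominated by a single CP node (built by CP → C S), so they form a constituent.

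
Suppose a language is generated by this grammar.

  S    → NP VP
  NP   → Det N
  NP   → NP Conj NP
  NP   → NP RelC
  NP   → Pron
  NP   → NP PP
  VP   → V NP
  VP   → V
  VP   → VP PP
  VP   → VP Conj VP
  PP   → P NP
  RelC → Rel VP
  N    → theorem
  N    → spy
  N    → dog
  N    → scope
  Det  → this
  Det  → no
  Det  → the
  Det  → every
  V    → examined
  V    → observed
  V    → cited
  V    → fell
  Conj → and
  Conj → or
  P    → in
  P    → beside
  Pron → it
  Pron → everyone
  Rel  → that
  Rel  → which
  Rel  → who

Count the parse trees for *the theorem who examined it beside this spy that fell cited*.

7

Two of the 7 distinct bracketings:
[S [NP [NP [Det the] [N theorem]] [RelC [Rel who] [VP [V examined] [NP [NP [NP [Pron it]] [PP [P beside] [NP [Det this] [N spy]]]] [RelC [Rel that] [VP [V fell]]]]]]] [VP [V cited]]]
[S [NP [NP [Det the] [N theorem]] [RelC [Rel who] [VP [V examined] [NP [NP [Pron it]] [PP [P beside] [NP [NP [Det this] [N spy]] [RelC [Rel that] [VP [V fell]]]]]]]]] [VP [V cited]]]
The trees differ in how a recursive rule is bracketed over the same span.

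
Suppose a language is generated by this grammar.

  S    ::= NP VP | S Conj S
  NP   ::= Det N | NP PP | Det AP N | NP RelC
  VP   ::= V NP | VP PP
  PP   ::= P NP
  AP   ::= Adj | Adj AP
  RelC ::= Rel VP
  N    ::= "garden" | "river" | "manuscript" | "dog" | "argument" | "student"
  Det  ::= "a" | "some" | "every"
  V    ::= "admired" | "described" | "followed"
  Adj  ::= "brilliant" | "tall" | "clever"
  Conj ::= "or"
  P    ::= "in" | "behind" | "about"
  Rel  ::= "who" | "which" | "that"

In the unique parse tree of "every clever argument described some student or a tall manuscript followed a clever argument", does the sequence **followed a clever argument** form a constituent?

Yes

[S [S [NP [Det every] [AP [Adj clever]] [N argument]] [VP [V described] [NP [Det some] [N student]]]] [Conj or] [S [NP [Det a] [AP [Adj tall]] [N manuscript]] [VP [V followed] [NP [Det a] [AP [Adj clever]] [N argument]]]]]
The words 'followed a clever argument' are exhaustively dominated by a single VP node (built by VP → V NP), so they form a constituent.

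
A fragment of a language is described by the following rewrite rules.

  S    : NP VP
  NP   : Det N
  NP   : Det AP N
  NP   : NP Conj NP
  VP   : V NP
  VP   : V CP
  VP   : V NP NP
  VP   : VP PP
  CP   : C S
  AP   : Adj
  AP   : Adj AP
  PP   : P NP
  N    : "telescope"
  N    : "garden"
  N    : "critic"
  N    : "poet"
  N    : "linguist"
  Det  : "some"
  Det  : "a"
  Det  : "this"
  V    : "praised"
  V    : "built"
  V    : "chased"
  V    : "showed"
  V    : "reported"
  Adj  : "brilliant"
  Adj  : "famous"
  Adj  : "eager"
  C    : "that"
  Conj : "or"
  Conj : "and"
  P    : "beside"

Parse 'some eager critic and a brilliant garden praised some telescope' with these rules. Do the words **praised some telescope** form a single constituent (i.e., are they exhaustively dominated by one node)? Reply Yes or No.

[S [NP [NP [Det some] [AP [Adj eager]] [N critic]] [Conj and] [NP [Det a] [AP [Adj brilliant]] [N garden]]] [VP [V praised] [NP [Det some] [N telescope]]]]
The words 'praised some telescope' are exhaustively dominated by a single VP node (built by VP → V NP), so they form a constituent.

Yes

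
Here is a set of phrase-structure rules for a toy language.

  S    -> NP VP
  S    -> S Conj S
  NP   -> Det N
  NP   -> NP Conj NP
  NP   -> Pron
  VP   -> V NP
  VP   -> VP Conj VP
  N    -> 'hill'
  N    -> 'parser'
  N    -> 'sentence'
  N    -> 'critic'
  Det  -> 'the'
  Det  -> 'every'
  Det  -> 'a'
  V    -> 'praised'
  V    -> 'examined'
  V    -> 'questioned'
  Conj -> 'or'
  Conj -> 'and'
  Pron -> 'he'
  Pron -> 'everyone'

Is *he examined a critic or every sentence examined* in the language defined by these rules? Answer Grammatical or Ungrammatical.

Ungrammatical

For S → NP VP, the only prefix that parses as NP is 'he', but the remainder 'examined a critic or every sentence examined' is not a VP under these rules. The alternative S rule S → S Conj S likewise has no satisfying split.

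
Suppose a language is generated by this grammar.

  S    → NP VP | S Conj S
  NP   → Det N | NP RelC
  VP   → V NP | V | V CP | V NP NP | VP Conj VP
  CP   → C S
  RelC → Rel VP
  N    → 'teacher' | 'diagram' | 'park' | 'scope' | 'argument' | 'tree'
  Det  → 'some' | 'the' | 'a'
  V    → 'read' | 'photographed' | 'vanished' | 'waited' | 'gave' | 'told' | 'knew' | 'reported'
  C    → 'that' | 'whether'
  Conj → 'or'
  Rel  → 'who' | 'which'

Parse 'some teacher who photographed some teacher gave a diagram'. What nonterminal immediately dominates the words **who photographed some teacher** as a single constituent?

RelC

S
  NP
    NP
      Det: some
      N: teacher
    RelC
      Rel: who
      VP
        V: photographed
        NP
          Det: some
          N: teacher
  VP
    V: gave
    NP
      Det: a
      N: diagram
The span 'who photographed some teacher' is the RelC node built by RelC → Rel VP.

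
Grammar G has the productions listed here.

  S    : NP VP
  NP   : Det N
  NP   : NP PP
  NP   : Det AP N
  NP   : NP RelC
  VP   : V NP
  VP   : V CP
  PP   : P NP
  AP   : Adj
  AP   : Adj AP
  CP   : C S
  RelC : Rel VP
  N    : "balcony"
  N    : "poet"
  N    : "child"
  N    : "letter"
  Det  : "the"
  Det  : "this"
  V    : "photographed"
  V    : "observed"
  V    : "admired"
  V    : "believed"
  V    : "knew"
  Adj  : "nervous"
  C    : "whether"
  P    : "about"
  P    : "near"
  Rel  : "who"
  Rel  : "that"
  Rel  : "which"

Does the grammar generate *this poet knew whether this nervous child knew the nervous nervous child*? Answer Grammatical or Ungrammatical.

[S [NP [Det this] [N poet]] [VP [V knew] [CP [C whether] [S [NP [Det this] [AP [Adj nervous]] [N child]] [VP [V knew] [NP [Det the] [AP [Adj nervous] [AP [Adj nervous]]] [N child]]]]]]]
Every word is introduced by a lexical rule and the phrasal rules combine the resulting categories into a single S.

Grammatical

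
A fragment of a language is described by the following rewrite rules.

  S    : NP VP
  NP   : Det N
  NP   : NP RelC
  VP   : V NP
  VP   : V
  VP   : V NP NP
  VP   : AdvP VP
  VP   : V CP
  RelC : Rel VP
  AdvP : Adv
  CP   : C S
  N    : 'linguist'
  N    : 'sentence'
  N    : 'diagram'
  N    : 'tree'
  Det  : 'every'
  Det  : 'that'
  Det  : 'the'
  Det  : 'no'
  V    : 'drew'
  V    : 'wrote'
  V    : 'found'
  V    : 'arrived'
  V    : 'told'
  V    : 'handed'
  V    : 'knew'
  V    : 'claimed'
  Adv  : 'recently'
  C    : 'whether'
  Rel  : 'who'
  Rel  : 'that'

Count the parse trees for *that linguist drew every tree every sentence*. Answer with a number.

[S [NP [Det that] [N linguist]] [VP [V drew] [NP [Det every] [N tree]] [NP [Det every] [N sentence]]]]
No rule offers an alternative attachment or grouping for any span, so this is the only derivation.

1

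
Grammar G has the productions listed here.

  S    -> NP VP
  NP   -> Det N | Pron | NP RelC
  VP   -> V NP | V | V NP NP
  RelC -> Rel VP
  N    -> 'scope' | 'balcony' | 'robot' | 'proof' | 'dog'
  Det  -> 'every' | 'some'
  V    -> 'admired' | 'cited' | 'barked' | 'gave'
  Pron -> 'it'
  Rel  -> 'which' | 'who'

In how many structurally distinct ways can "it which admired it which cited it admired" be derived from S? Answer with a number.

Two of the 3 distinct bracketings:
[S [NP [NP [Pron it]] [RelC [Rel which] [VP [V admired] [NP [NP [Pron it]] [RelC [Rel which] [VP [V cited] [NP [Pron it]]]]]]]] [VP [V admired]]]
[S [NP [NP [Pron it]] [RelC [Rel which] [VP [V admired] [NP [NP [Pron it]] [RelC [Rel which] [VP [V cited]]]] [NP [Pron it]]]]] [VP [V admired]]]
The difference turns on whether VP → V NP is used at the relevant span, versus an alternative expansion of VP.

3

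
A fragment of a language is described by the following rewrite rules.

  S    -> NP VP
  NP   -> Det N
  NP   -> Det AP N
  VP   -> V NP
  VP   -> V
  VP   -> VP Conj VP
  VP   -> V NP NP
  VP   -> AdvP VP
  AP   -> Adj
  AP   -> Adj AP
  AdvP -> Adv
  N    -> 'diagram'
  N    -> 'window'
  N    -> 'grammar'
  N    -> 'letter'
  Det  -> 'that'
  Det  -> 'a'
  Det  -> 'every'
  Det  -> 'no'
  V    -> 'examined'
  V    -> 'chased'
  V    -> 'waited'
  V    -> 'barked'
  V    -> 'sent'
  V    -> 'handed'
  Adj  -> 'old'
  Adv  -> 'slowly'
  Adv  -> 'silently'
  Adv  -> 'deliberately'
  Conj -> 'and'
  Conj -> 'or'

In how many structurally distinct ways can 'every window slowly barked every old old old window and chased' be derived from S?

The two bracketings:
[S [NP [Det every] [N window]] [VP [VP [AdvP [Adv slowly]] [VP [V barked] [NP [Det every] [AP [Adj old] [AP [Adj old] [AP [Adj old]]]] [N window]]]] [Conj and] [VP [V chased]]]]
[S [NP [Det every] [N window]] [VP [AdvP [Adv slowly]] [VP [VP [V barked] [NP [Det every] [AP [Adj old] [AP [Adj old] [AP [Adj old]]]] [N window]]] [Conj and] [VP [V chased]]]]]
The trees differ in how a recursive rule is bracketed over the same span.

2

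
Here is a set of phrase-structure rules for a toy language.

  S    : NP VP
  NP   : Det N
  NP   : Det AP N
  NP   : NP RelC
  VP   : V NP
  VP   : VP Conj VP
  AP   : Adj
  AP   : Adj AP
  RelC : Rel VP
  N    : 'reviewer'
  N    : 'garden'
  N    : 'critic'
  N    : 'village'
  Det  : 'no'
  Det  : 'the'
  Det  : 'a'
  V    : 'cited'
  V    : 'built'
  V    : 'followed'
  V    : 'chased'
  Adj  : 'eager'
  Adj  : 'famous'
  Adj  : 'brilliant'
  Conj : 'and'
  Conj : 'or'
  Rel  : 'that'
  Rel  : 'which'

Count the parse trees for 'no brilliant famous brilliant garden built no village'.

1

[S [NP [Det no] [AP [Adj brilliant] [AP [Adj famous] [AP [Adj brilliant]]]] [N garden]] [VP [V built] [NP [Det no] [N village]]]]
No rule offers an alternative attachment or grouping for any span, so this is the only derivation.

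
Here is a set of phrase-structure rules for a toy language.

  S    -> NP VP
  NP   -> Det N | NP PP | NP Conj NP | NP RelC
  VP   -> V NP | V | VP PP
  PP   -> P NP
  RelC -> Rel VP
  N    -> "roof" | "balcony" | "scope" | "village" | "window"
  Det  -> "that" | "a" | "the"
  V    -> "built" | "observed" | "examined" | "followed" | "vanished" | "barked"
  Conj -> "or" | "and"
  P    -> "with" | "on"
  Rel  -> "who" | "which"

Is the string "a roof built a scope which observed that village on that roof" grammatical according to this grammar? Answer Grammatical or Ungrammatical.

Grammatical

[S [NP [Det a] [N roof]] [VP [V built] [NP [NP [NP [Det a] [N scope]] [RelC [Rel which] [VP [V observed] [NP [Det that] [N village]]]]] [PP [P on] [NP [Det that] [N roof]]]]]]
Every word is introduced by a lexical rule and the phrasal rules combine the resulting categories into a single S.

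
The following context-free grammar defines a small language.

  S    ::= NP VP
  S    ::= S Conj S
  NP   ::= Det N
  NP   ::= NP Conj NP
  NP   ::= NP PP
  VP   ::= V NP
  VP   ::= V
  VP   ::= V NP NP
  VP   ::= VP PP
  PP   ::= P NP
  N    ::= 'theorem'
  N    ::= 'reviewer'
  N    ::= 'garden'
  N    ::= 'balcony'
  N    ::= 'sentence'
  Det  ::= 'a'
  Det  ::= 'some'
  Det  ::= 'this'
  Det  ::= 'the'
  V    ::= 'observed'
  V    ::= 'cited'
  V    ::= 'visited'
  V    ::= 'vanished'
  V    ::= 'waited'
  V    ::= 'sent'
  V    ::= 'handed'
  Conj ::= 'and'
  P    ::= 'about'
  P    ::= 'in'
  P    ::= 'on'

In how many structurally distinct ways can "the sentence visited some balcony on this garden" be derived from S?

2

The two bracketings:
[S [NP [Det the] [N sentence]] [VP [V visited] [NP [NP [Det some] [N balcony]] [PP [P on] [NP [Det this] [N garden]]]]]]
[S [NP [Det the] [N sentence]] [VP [VP [V visited] [NP [Det some] [N balcony]]] [PP [P on] [NP [Det this] [N garden]]]]]
The difference turns on whether NP → NP PP is used at the relevant span, versus an alternative expansion of NP.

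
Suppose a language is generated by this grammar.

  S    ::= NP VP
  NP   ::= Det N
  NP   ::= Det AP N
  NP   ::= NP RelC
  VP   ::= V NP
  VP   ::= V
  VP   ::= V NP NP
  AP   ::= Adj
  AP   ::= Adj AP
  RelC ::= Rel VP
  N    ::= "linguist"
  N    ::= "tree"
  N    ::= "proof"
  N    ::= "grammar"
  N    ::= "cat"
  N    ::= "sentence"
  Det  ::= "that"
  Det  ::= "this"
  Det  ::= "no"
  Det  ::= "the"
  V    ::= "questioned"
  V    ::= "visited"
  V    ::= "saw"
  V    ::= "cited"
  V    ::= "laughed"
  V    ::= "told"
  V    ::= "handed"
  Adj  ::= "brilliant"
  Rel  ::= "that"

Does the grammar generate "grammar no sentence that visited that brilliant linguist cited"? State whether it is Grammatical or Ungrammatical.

For S → NP VP, no prefix of the string parses as an NP.

Ungrammatical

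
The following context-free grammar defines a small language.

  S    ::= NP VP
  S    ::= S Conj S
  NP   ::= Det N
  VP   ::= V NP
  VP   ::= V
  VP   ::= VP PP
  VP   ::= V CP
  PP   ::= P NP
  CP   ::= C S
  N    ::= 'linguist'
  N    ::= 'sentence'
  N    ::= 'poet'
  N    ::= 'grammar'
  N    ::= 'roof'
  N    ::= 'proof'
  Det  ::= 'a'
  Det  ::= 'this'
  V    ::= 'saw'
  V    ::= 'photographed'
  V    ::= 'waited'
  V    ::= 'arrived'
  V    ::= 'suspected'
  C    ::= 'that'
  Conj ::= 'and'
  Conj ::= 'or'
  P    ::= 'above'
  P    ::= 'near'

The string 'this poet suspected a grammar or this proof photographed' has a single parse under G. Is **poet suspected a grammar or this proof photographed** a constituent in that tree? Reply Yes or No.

[S [S [NP [Det this] [N poet]] [VP [V suspected] [NP [Det a] [N grammar]]]] [Conj or] [S [NP [Det this] [N proof]] [VP [V photographed]]]]
The smallest constituent containing 'poet suspected a grammar or this proof photographed' is the S spanning 'this poet suspected a grammar or this proof photographed'; no single node in the tree dominates exactly the given words.

No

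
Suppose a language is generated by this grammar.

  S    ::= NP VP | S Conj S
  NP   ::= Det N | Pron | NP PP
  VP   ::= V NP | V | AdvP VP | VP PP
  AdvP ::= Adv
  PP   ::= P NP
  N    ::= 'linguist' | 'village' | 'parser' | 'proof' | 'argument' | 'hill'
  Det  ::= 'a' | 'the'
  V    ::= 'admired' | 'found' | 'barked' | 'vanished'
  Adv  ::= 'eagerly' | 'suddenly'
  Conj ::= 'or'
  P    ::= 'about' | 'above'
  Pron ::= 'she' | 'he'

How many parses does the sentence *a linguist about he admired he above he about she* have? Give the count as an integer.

5

Two of the 5 distinct bracketings:
[S [NP [NP [Det a] [N linguist]] [PP [P about] [NP [Pron he]]]] [VP [V admired] [NP [NP [Pron he]] [PP [P above] [NP [NP [Pron he]] [PP [P about] [NP [Pron she]]]]]]]]
[S [NP [NP [Det a] [N linguist]] [PP [P about] [NP [Pron he]]]] [VP [V admired] [NP [NP [NP [Pron he]] [PP [P above] [NP [Pron he]]]] [PP [P about] [NP [Pron she]]]]]]
The trees differ in how a recursive rule is bracketed over the same span.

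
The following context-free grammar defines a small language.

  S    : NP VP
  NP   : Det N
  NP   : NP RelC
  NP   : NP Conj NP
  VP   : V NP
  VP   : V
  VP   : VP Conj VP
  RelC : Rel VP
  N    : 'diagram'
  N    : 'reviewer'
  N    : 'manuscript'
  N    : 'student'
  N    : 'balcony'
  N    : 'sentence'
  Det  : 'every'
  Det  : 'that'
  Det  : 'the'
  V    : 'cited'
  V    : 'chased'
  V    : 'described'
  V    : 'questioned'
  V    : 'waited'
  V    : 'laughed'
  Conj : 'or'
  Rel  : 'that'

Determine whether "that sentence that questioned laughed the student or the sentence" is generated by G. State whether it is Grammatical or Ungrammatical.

Grammatical

S
  NP
    NP
      Det: that
      N: sentence
    RelC
      Rel: that
      VP
        V: questioned
  VP
    V: laughed
    NP
      NP
        Det: the
        N: student
      Conj: or
      NP
        Det: the
        N: sentence
Each bracket corresponds to one application of a listed rule, so the string is derivable from S.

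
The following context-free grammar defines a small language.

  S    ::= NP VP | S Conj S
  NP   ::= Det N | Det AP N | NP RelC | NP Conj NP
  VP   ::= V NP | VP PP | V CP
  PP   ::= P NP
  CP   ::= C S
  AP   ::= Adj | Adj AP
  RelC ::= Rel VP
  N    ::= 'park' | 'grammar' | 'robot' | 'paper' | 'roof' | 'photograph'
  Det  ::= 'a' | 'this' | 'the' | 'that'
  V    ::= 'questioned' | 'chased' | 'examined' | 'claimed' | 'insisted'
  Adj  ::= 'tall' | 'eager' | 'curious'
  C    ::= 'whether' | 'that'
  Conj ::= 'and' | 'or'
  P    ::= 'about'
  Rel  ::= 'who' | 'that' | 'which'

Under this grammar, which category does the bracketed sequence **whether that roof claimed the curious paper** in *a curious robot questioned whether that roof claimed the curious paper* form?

S
  NP
    Det: a
    AP
      Adj: curious
    N: robot
  VP
    V: questioned
    CP
      C: whether
      S
        NP
          Det: that
          N: roof
        VP
          V: claimed
          NP
            Det: the
            AP
              Adj: curious
            N: paper
The span 'whether that roof claimed the curious paper' is the CP node built by CP → C S.

CP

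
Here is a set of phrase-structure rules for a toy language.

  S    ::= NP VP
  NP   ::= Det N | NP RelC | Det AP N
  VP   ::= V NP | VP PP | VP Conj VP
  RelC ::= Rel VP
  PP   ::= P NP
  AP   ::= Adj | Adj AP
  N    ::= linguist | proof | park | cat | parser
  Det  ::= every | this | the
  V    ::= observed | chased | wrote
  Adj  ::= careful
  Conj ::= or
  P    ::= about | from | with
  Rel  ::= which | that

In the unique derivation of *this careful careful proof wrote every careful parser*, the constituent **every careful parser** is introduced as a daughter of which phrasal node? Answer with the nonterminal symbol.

VP

S
  NP
    Det: this
    AP
      Adj: careful
      AP
        Adj: careful
    N: proof
  VP
    V: wrote
    NP
      Det: every
      AP
        Adj: careful
      N: parser
The span 'every careful parser' is the NP node built by NP → Det AP N.
Its mother is the VP built by VP → V NP.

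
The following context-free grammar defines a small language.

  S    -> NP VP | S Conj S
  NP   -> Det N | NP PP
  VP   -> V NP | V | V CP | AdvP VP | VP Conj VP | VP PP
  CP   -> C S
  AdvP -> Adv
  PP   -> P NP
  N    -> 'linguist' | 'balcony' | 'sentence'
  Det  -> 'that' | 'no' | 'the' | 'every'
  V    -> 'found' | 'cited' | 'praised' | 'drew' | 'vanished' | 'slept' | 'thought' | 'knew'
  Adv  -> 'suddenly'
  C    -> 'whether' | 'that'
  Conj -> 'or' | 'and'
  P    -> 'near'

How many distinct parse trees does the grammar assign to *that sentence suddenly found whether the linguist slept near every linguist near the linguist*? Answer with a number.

Two of the 9 distinct bracketings:
[S [NP [Det that] [N sentence]] [VP [AdvP [Adv suddenly]] [VP [V found] [CP [C whether] [S [NP [Det the] [N linguist]] [VP [VP [V slept]] [PP [P near] [NP [NP [Det every] [N linguist]] [PP [P near] [NP [Det the] [N linguist]]]]]]]]]]]
[S [NP [Det that] [N sentence]] [VP [AdvP [Adv suddenly]] [VP [V found] [CP [C whether] [S [NP [Det the] [N linguist]] [VP [VP [VP [V slept]] [PP [P near] [NP [Det every] [N linguist]]]] [PP [P near] [NP [Det the] [N linguist]]]]]]]]]
The difference turns on whether NP → NP PP is used at the relevant span, versus an alternative expansion of NP.

9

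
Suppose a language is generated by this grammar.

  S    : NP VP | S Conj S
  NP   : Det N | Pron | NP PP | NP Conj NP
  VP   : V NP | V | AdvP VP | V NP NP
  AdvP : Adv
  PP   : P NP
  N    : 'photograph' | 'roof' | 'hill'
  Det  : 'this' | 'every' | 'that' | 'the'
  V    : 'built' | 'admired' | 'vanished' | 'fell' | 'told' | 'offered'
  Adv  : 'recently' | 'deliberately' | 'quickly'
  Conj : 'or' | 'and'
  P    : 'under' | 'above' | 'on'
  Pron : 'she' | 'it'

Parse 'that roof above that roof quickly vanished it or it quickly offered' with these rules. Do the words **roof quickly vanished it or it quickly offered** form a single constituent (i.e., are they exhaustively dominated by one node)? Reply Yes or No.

No

[S [S [NP [NP [Det that] [N roof]] [PP [P above] [NP [Det that] [N roof]]]] [VP [AdvP [Adv quickly]] [VP [V vanished] [NP [Pron it]]]]] [Conj or] [S [NP [Pron it]] [VP [AdvP [Adv quickly]] [VP [V offered]]]]]
The smallest constituent containing 'roof quickly vanished it or it quickly offered' is the S spanning 'that roof above that roof quickly vanished it or it quickly offered'; no single node in the tree dominates exactly the given words.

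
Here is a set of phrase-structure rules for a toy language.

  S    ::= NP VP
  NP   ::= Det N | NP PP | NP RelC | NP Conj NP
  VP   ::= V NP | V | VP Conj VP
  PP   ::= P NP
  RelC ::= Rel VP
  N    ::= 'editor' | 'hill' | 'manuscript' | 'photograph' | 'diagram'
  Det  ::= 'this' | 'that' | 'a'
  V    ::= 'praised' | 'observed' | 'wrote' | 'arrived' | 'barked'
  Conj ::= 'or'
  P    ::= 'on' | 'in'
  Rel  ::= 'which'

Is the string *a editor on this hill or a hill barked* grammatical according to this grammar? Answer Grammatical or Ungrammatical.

S
  NP
    NP
      Det: a
      N: editor
    PP
      P: on
      NP
        NP
          Det: this
          N: hill
        Conj: or
        NP
          Det: a
          N: hill
  VP
    V: barked
Every word is introduced by a lexical rule and the phrasal rules combine the resulting categories into a single S.

Grammatical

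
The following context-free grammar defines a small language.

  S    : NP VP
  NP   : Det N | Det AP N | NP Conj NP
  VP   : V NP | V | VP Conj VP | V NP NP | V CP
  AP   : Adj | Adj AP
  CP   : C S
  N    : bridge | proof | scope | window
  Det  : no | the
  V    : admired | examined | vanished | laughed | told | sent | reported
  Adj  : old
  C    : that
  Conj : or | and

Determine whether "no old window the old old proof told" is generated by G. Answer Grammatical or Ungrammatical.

Ungrammatical

For S → NP VP, the only prefix that parses as NP is 'no old window', but the remainder 'the old old proof told' is not a VP under these rules.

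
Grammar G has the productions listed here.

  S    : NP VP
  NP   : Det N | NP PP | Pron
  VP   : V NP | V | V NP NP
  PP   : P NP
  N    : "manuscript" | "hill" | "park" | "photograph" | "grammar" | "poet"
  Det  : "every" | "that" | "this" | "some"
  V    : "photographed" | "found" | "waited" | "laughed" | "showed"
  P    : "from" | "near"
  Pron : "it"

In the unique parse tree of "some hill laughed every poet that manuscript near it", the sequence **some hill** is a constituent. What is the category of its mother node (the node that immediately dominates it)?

S
  NP
    Det: some
    N: hill
  VP
    V: laughed
    NP
      Det: every
      N: poet
    NP
      NP
        Det: that
        N: manuscript
      PP
        P: near
        NP
          Pron: it
The span 'some hill' is the NP node built by NP → Det N.
Its mother is the S built by S → NP VP.

S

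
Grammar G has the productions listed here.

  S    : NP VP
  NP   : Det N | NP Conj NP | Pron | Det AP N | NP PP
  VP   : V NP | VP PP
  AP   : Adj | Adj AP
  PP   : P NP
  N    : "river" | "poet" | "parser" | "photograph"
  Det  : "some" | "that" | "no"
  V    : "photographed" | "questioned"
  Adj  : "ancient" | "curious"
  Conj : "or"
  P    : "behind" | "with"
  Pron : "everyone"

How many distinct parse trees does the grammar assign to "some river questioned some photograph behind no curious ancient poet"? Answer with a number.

The two bracketings:
[S [NP [Det some] [N river]] [VP [V questioned] [NP [NP [Det some] [N photograph]] [PP [P behind] [NP [Det no] [AP [Adj curious] [AP [Adj ancient]]] [N poet]]]]]]
[S [NP [Det some] [N river]] [VP [VP [V questioned] [NP [Det some] [N photograph]]] [PP [P behind] [NP [Det no] [AP [Adj curious] [AP [Adj ancient]]] [N poet]]]]]
The difference turns on whether NP → NP PP is used at the relevant span, versus an alternative expansion of NP.

2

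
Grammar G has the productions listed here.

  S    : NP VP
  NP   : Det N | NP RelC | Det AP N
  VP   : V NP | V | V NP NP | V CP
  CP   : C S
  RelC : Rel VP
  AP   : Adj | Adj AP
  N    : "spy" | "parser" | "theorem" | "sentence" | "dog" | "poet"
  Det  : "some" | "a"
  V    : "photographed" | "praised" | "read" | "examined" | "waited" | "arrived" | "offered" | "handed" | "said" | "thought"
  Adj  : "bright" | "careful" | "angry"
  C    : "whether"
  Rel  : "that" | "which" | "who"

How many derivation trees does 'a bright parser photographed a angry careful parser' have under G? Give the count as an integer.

1

[S [NP [Det a] [AP [Adj bright]] [N parser]] [VP [V photographed] [NP [Det a] [AP [Adj angry] [AP [Adj careful]]] [N parser]]]]
No rule offers an alternative attachment or grouping for any span, so this is the only derivation.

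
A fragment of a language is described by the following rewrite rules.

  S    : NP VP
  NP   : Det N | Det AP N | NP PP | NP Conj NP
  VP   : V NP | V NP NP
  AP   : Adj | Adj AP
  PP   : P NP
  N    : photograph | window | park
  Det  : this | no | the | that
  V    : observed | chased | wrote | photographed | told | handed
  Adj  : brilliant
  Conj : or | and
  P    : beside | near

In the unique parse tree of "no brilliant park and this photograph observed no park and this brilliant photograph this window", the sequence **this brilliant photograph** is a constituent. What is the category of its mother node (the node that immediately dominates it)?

S
  NP
    NP
      Det: no
      AP
        Adj: brilliant
      N: park
    Conj: and
    NP
      Det: this
      N: photograph
  VP
    V: observed
    NP
      NP
        Det: no
        N: park
      Conj: and
      NP
        Det: this
        AP
          Adj: brilliant
        N: photograph
    NP
      Det: this
      N: window
The span 'this brilliant photograph' is the NP node built by NP → Det AP N.
Its mother is the NP built by NP → NP Conj NP.

NP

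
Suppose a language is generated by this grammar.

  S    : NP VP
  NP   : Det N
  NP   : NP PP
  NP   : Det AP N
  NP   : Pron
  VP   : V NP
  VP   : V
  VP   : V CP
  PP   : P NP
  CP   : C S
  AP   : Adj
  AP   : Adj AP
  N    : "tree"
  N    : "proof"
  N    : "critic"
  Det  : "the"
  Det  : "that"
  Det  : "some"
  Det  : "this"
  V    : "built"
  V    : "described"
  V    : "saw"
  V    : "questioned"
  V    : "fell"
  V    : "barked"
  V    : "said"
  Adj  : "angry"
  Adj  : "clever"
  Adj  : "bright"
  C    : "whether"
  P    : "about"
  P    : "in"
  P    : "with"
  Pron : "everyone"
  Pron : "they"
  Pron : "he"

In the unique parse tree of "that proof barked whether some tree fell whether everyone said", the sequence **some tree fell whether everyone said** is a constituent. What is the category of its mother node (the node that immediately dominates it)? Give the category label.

CP

[S [NP [Det that] [N proof]] [VP [V barked] [CP [C whether] [S [NP [Det some] [N tree]] [VP [V fell] [CP [C whether] [S [NP [Pron everyone]] [VP [V said]]]]]]]]]
The span 'some tree fell whether everyone said' is the S node built by S → NP VP.
Its mother is the CP built by CP → C S.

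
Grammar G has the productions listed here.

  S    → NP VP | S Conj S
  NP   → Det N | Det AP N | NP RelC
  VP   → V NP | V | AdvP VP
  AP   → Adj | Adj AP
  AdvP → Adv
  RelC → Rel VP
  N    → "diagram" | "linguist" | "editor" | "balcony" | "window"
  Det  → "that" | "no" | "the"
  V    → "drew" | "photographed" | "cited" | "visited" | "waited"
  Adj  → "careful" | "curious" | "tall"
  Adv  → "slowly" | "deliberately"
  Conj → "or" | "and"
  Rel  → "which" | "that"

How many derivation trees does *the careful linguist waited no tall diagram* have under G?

1

[S [NP [Det the] [AP [Adj careful]] [N linguist]] [VP [V waited] [NP [Det no] [AP [Adj tall]] [N diagram]]]]
No rule offers an alternative attachment or grouping for any span, so this is the only derivation.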